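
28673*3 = 86019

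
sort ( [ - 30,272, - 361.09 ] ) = [ - 361.09, - 30, 272] 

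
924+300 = 1224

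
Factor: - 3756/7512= - 2^( - 1) = - 1/2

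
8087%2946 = 2195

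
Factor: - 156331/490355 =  - 161/505 = - 5^( - 1) * 7^1*23^1 *101^(-1)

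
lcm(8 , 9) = 72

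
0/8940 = 0 = 0.00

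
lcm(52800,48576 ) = 1214400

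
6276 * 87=546012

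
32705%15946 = 813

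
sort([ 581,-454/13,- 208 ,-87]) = [ - 208  , - 87, - 454/13 , 581 ] 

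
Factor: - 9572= - 2^2*2393^1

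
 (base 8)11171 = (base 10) 4729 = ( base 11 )360a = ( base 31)4SH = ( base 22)9gl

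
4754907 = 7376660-2621753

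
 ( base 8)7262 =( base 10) 3762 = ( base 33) 3f0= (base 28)4MA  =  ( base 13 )1935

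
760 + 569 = 1329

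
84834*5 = 424170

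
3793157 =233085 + 3560072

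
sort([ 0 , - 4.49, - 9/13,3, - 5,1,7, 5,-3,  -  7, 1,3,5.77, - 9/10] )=[ - 7, - 5,-4.49, - 3,-9/10,-9/13,0,1,1,3, 3, 5,5.77 , 7] 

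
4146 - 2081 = 2065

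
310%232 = 78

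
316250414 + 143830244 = 460080658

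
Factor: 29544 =2^3*3^1*1231^1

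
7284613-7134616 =149997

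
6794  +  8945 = 15739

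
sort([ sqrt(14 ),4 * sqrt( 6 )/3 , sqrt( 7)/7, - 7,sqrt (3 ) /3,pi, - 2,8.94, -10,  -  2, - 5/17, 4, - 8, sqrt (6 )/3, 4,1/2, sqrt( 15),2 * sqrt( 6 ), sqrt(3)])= [ - 10, - 8, - 7,- 2,-2,-5/17,sqrt(7 )/7, 1/2, sqrt( 3) /3, sqrt( 6 )/3,sqrt(3 ),pi,4* sqrt (6) /3, sqrt(14), sqrt (15 ),4, 4,  2 * sqrt( 6 ), 8.94 ]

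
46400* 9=417600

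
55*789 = 43395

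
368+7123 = 7491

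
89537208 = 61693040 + 27844168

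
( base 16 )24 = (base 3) 1100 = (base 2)100100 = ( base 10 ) 36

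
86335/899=96+1/29= 96.03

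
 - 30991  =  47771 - 78762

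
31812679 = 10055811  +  21756868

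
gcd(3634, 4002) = 46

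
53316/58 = 919+7/29 = 919.24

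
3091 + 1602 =4693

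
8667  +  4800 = 13467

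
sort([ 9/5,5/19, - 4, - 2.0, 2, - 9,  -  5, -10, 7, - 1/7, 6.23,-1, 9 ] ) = [ - 10, - 9,  -  5,  -  4, - 2.0, - 1 , - 1/7,5/19 , 9/5 , 2, 6.23,  7, 9 ] 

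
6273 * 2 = 12546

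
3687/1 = 3687=3687.00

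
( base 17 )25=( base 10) 39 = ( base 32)17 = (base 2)100111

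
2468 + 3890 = 6358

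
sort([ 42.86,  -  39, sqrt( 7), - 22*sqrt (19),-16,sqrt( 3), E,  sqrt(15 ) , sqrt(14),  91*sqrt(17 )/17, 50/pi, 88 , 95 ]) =[ - 22*sqrt ( 19), - 39,-16, sqrt( 3),sqrt( 7 ), E , sqrt ( 14 ), sqrt( 15 ) , 50/pi,91*sqrt(17 )/17,  42.86, 88, 95 ] 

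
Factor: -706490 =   -  2^1*5^1*31^1*43^1 * 53^1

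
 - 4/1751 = -4/1751=- 0.00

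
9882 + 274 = 10156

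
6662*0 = 0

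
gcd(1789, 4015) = 1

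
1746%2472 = 1746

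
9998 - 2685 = 7313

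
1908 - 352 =1556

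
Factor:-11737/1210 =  - 2^( - 1 )*5^ ( - 1 )*97^1 = - 97/10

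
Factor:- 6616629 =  - 3^2*735181^1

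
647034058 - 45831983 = 601202075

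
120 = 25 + 95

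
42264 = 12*3522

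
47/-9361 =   -  47/9361=- 0.01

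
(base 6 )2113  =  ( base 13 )2a9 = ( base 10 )477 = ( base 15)21C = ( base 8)735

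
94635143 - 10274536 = 84360607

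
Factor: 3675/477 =1225/159 = 3^(-1) * 5^2 * 7^2*53^(-1)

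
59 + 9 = 68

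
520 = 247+273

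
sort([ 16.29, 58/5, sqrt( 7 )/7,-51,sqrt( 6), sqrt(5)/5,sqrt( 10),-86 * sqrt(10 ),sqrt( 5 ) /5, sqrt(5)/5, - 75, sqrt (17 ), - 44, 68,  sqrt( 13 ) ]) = [ - 86*sqrt( 10 ), - 75, - 51, - 44, sqrt ( 7 ) /7, sqrt(5 )/5,sqrt(5) /5,sqrt(5)/5,sqrt(6 ), sqrt(10 ),sqrt ( 13),  sqrt(17), 58/5,16.29, 68] 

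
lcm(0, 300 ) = 0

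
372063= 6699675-6327612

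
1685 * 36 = 60660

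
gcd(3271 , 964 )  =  1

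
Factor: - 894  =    -  2^1*3^1*149^1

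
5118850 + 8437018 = 13555868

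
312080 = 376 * 830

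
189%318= 189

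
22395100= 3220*6955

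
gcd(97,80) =1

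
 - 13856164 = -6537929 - 7318235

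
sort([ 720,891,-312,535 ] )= [-312,535,  720,891]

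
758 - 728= 30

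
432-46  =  386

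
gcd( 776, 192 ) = 8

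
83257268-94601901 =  - 11344633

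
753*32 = 24096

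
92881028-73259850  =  19621178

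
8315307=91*91377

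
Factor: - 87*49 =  - 3^1*7^2*29^1 = - 4263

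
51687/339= 152 + 53/113  =  152.47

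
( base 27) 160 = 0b1101111011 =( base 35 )PG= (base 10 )891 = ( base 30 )tl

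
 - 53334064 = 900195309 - 953529373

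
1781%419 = 105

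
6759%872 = 655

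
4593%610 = 323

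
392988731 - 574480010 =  - 181491279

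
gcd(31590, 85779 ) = 243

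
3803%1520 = 763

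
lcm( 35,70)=70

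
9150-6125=3025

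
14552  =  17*856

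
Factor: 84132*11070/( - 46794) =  - 155223540/7799 =-  2^2 * 3^5 *5^1*11^( -1 )*19^1 *41^2*709^( - 1 ) 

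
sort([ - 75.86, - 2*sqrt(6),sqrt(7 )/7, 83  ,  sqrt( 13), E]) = [ - 75.86, - 2 * sqrt ( 6 ),sqrt( 7)/7,E,sqrt( 13 ),83 ] 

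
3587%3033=554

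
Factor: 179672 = 2^3*37^1*607^1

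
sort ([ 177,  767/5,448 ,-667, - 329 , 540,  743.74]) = [- 667, - 329,767/5 , 177,448,540  ,  743.74 ] 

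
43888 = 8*5486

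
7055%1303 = 540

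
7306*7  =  51142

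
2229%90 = 69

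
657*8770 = 5761890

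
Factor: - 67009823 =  - 373^1 *179651^1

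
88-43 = 45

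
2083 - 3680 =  - 1597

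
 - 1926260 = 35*( - 55036 )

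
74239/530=140+ 39/530 = 140.07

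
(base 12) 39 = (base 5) 140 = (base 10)45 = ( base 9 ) 50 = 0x2D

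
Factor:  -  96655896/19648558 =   -  48327948/9824279 = -  2^2 * 3^3*109^(  -  1)*193^( - 1)*467^( - 1)*447481^1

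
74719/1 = 74719= 74719.00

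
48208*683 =32926064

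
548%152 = 92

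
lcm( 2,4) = 4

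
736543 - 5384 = 731159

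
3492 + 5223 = 8715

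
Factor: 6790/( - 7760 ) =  - 7/8 = - 2^(  -  3) * 7^1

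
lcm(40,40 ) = 40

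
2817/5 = 563 + 2/5 = 563.40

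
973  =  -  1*(-973 ) 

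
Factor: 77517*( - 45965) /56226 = -1187689635/18742 = - 2^( - 1 )*  3^4*5^1*11^1*29^2*317^1*9371^( - 1)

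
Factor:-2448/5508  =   - 4/9  =  - 2^2*3^(-2) 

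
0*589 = 0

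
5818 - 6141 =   -  323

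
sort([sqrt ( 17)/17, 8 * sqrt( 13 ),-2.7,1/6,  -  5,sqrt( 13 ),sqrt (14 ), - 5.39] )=[-5.39,-5, - 2.7,1/6, sqrt( 17 )/17, sqrt( 13 ),sqrt ( 14),8*sqrt(13)] 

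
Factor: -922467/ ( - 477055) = 3^1*5^( -1) * 7^1 * 13^1*31^1*73^( - 1)*109^1*1307^(-1 ) 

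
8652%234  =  228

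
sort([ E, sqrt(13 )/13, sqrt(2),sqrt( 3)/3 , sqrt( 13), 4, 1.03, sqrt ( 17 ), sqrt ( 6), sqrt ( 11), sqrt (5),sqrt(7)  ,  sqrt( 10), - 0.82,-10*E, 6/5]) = [ - 10*E , -0.82 , sqrt( 13) /13, sqrt( 3) /3, 1.03, 6/5, sqrt(2),  sqrt ( 5), sqrt( 6 ), sqrt ( 7 ), E,sqrt ( 10)  ,  sqrt(11),sqrt( 13 ), 4,sqrt( 17)] 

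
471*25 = 11775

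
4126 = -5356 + 9482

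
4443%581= 376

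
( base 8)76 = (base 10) 62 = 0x3e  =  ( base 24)2E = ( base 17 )3b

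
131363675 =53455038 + 77908637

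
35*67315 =2356025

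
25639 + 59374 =85013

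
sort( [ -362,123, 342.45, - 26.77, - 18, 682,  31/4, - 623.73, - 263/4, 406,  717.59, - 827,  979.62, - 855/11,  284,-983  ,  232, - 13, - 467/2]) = [ - 983, - 827, - 623.73,-362, -467/2, - 855/11, - 263/4, - 26.77,- 18, - 13,31/4,  123,232 , 284, 342.45,406,682,  717.59,979.62 ] 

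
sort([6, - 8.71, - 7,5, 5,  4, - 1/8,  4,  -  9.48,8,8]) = [ - 9.48 , - 8.71, - 7, - 1/8,4, 4, 5, 5, 6, 8,8 ] 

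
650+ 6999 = 7649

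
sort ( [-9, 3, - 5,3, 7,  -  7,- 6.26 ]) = [ - 9,-7 ,-6.26, - 5, 3 , 3,7]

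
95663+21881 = 117544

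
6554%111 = 5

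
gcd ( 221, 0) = 221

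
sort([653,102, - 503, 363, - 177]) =[ - 503, - 177, 102,363, 653] 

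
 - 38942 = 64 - 39006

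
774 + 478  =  1252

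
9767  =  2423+7344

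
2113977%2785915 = 2113977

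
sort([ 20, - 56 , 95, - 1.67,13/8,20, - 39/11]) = [ - 56,-39/11,-1.67,13/8 , 20,20,95 ] 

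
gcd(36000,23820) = 60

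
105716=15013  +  90703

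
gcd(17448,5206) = 2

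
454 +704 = 1158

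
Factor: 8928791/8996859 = 525223/529227 = 3^(-3 )*17^( - 1)*659^1*797^1*1153^( - 1)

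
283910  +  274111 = 558021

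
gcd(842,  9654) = 2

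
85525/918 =85525/918  =  93.16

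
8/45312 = 1/5664 = 0.00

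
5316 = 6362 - 1046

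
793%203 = 184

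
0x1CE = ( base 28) GE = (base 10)462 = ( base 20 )132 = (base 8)716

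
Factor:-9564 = -2^2*3^1 * 797^1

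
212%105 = 2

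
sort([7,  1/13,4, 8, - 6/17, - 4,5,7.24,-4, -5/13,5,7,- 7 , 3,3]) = [ - 7,  -  4,-4, - 5/13, - 6/17,1/13,3,3, 4,5,  5,7,  7, 7.24,8]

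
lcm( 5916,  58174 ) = 349044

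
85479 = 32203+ 53276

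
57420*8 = 459360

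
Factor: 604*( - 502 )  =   - 303208 = - 2^3*151^1*251^1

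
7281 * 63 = 458703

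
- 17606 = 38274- 55880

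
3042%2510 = 532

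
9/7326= 1/814 = 0.00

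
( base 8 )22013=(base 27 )CHK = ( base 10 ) 9227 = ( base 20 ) 1317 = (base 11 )6a29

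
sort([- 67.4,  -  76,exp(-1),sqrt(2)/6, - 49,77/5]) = [-76, - 67.4, - 49,sqrt(2 )/6, exp(-1 ),77/5 ] 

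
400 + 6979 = 7379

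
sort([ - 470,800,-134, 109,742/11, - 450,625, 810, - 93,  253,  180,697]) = [ - 470,  -  450, - 134, - 93, 742/11, 109,180,253, 625, 697, 800, 810]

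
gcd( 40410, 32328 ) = 8082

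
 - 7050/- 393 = 17 + 123/131  =  17.94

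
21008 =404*52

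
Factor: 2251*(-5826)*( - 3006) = 2^2*3^3*167^1*971^1*2251^1 = 39421663956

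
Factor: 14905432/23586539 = 2^3 * 73^1*25523^1*23586539^ ( - 1)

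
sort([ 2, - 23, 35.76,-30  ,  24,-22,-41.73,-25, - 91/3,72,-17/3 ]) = [-41.73, - 91/3, - 30,- 25, - 23, - 22,-17/3,2,  24, 35.76, 72] 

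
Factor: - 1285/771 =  - 5/3=- 3^( - 1)*5^1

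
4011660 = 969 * 4140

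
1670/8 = 208  +  3/4 = 208.75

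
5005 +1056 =6061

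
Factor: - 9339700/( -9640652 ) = 5^2*7^( - 2 )  *59^1 *101^(  -  1)*487^ ( - 1 )*1583^1 = 2334925/2410163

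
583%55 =33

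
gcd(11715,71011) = 1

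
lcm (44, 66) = 132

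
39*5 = 195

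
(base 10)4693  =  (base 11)3587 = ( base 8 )11125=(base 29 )5GO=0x1255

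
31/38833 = 31/38833 = 0.00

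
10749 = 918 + 9831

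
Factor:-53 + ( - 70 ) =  - 3^1*41^1  =  - 123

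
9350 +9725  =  19075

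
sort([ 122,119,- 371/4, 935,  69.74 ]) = [ - 371/4, 69.74,119, 122,935]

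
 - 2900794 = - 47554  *61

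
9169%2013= 1117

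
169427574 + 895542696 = 1064970270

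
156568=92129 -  - 64439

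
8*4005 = 32040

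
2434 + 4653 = 7087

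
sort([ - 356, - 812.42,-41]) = [ - 812.42, - 356,  -  41] 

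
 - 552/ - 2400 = 23/100 = 0.23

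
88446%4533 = 2319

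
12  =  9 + 3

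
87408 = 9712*9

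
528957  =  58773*9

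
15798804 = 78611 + 15720193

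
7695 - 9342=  - 1647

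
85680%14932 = 11020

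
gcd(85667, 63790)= 1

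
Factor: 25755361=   251^1*102611^1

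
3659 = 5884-2225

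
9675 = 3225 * 3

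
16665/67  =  16665/67 = 248.73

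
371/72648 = 371/72648 = 0.01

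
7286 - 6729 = 557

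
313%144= 25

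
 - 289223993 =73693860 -362917853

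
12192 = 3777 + 8415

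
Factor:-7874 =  - 2^1*31^1*127^1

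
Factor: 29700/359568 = 2^( - 2 ) * 3^1*5^2*227^(-1)  =  75/908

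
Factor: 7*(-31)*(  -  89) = 19313=7^1*31^1*89^1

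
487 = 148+339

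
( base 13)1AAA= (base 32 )3tr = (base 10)4027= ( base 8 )7673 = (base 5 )112102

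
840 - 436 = 404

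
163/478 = 163/478= 0.34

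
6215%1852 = 659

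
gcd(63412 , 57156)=4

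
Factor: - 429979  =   - 11^1 * 39089^1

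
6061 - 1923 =4138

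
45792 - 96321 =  - 50529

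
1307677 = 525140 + 782537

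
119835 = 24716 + 95119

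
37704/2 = 18852 = 18852.00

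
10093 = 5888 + 4205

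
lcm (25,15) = 75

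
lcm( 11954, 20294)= 872642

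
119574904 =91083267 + 28491637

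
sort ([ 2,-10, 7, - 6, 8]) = [ - 10, -6,2 , 7,8] 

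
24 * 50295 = 1207080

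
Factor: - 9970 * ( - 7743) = 2^1*3^1 * 5^1* 29^1*89^1*997^1  =  77197710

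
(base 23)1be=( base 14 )40C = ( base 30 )qg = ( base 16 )31c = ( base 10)796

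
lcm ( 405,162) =810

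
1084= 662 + 422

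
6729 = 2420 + 4309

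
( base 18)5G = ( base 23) 4E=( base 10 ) 106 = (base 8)152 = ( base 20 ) 56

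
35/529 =35/529 = 0.07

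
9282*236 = 2190552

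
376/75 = 5 + 1/75 = 5.01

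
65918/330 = 32959/165 = 199.75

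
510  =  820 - 310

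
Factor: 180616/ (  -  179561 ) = -2^3 *23^(-1)*37^( - 1 )* 107^1  =  -856/851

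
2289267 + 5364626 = 7653893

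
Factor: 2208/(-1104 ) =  - 2^1 = - 2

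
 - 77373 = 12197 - 89570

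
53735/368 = 146 + 7/368 = 146.02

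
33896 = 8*4237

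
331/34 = 9 + 25/34 = 9.74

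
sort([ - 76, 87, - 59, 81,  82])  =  [ - 76, - 59,81,82, 87]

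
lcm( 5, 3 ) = 15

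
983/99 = 9+92/99  =  9.93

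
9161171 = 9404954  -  243783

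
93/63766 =93/63766  =  0.00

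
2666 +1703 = 4369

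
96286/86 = 48143/43 =1119.60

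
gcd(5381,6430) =1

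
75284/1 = 75284 = 75284.00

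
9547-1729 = 7818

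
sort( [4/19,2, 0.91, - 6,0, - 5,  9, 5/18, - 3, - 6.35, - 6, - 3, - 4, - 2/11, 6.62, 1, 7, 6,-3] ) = [-6.35,-6 , - 6,  -  5, - 4,-3, - 3, - 3,-2/11, 0,4/19, 5/18,0.91, 1,  2,  6, 6.62, 7,9] 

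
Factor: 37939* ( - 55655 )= - 5^1 * 11^1*3449^1*11131^1 = - 2111495045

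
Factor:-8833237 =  - 7^1*1261891^1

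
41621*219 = 9114999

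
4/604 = 1/151 = 0.01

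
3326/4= 1663/2=831.50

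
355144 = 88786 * 4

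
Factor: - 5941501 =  - 5941501^1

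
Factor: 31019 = 31019^1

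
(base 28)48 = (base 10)120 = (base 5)440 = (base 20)60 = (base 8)170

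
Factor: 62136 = 2^3*3^2*863^1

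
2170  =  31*70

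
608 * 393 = 238944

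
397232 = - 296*( - 1342 )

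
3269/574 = 467/82 = 5.70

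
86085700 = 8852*9725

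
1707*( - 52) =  - 88764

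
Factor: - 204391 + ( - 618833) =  - 823224 = - 2^3*3^1 *34301^1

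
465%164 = 137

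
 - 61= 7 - 68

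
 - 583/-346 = 1 + 237/346 = 1.68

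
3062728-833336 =2229392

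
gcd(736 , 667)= 23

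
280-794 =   -  514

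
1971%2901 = 1971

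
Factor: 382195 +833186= 3^1*17^1*23831^1  =  1215381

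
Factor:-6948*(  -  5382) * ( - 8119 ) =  - 303602990184 = - 2^3*3^4 * 13^1 * 23^2*193^1*353^1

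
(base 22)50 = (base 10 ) 110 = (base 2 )1101110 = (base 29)3n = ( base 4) 1232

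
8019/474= 2673/158 =16.92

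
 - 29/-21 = 29/21 = 1.38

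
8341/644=12+613/644  =  12.95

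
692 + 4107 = 4799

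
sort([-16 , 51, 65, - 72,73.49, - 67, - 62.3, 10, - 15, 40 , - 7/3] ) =[ - 72, -67, - 62.3, - 16,-15, - 7/3, 10,40, 51, 65,73.49]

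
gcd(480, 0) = 480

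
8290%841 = 721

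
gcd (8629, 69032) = 8629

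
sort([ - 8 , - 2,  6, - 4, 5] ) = [-8, - 4, - 2,  5,6 ]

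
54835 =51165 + 3670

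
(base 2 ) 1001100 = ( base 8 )114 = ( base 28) 2K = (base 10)76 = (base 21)3d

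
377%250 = 127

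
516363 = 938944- 422581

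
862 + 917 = 1779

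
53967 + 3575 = 57542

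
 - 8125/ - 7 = 8125/7 = 1160.71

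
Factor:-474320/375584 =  - 245/194 = -  2^(-1)*5^1*7^2*97^( - 1)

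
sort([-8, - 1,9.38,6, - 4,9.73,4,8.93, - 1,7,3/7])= [-8, - 4, - 1,-1,3/7,4, 6 , 7,8.93,9.38,9.73 ] 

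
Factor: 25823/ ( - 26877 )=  - 3^(-1)*7^2*17^( - 1) = - 49/51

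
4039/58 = 69 + 37/58 = 69.64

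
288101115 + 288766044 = 576867159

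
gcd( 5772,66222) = 78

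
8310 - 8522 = -212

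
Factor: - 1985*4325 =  - 5^3*173^1*397^1 = - 8585125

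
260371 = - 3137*( - 83)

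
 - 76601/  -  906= 84  +  497/906   =  84.55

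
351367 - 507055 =  -  155688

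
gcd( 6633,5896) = 737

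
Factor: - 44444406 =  - 2^1*3^1  *7407401^1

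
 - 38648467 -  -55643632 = 16995165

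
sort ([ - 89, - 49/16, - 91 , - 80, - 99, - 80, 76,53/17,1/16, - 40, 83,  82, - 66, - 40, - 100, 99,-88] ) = [ - 100, - 99, - 91, - 89, - 88, - 80, - 80, - 66, - 40, - 40,-49/16, 1/16  ,  53/17,76, 82,83, 99 ]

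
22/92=11/46 = 0.24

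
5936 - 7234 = -1298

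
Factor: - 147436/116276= - 29^1*31^1 * 709^(  -  1) =- 899/709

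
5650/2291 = 5650/2291 = 2.47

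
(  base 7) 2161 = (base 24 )18a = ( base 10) 778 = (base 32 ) OA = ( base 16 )30a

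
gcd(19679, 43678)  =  1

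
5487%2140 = 1207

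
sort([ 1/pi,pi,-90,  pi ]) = [ - 90,  1/pi  ,  pi, pi] 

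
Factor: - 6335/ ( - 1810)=7/2=2^( - 1 )*7^1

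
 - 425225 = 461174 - 886399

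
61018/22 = 2773+6/11 = 2773.55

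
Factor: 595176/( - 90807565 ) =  - 2^3*3^1*5^(-1)*23^( - 1)*24799^1*789631^( - 1)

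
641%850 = 641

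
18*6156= 110808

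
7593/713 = 10 + 463/713= 10.65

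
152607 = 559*273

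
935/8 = 935/8= 116.88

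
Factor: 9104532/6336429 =2^2*11^( -1 )*192013^( - 1)*758711^1 =3034844/2112143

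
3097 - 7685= - 4588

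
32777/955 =32777/955 = 34.32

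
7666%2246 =928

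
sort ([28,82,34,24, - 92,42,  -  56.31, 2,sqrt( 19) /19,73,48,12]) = [ - 92, -56.31,  sqrt ( 19) /19,2,12,24,  28,34,42  ,  48,73,82 ] 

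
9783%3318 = 3147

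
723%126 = 93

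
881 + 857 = 1738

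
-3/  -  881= 3/881 = 0.00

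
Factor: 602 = 2^1*7^1*43^1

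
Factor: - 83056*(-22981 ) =2^4* 7^3*29^1*67^1*179^1 = 1908709936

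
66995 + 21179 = 88174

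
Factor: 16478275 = 5^2*11^1* 59921^1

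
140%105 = 35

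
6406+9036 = 15442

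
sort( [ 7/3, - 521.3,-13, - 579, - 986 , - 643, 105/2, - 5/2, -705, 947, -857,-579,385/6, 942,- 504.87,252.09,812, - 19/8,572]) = [- 986,- 857, -705, - 643, -579, -579,-521.3, - 504.87, - 13,-5/2, - 19/8,7/3, 105/2,385/6, 252.09, 572,812,942,947]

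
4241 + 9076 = 13317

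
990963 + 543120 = 1534083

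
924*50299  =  46476276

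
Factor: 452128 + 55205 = 3^1*169111^1 = 507333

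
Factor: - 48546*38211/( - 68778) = 103055067/3821= 3^2  *  29^1*31^1*47^1*271^1*3821^( - 1) 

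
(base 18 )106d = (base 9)8144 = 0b1011101000001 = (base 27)84d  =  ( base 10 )5953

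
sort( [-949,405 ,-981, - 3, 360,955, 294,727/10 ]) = [-981, - 949, -3,  727/10, 294,360,405,  955] 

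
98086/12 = 49043/6 = 8173.83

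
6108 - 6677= - 569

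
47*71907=3379629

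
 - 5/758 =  - 1 + 753/758 = - 0.01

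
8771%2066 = 507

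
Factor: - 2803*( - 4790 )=13426370 = 2^1 * 5^1*479^1*2803^1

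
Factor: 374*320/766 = 2^6*5^1*11^1*17^1  *383^( - 1 )=59840/383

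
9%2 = 1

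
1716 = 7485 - 5769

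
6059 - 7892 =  - 1833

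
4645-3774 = 871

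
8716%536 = 140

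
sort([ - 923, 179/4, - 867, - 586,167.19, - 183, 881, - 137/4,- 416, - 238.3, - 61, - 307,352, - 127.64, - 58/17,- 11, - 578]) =[ - 923, - 867, - 586, - 578,  -  416, - 307, - 238.3, - 183, - 127.64, - 61, - 137/4, - 11, - 58/17, 179/4, 167.19,  352,881 ] 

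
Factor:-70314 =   -  2^1 * 3^1*11719^1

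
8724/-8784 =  -727/732= -0.99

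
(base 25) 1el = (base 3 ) 1100220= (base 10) 996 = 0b1111100100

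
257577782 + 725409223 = 982987005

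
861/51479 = 861/51479 = 0.02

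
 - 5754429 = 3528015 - 9282444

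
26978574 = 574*47001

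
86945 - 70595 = 16350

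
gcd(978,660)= 6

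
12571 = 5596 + 6975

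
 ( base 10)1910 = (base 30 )23K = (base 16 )776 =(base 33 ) 1OT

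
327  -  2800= -2473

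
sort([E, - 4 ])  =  [ - 4, E ] 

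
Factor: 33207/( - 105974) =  - 2^( - 1)*3^1 * 11^( - 1)*4817^( - 1)*11069^1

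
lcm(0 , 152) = 0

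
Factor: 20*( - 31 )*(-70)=2^3*5^2 * 7^1*31^1= 43400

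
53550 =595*90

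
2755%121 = 93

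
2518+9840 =12358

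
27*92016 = 2484432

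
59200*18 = 1065600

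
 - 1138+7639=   6501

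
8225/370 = 22+ 17/74 = 22.23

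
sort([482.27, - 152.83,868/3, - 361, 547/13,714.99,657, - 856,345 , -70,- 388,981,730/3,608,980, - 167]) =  [ - 856, - 388, - 361, - 167, - 152.83, - 70,547/13 , 730/3,868/3, 345,482.27 , 608,657,714.99,  980,981 ] 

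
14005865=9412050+4593815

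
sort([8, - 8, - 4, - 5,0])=[-8, - 5, - 4,  0,  8] 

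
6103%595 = 153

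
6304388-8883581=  - 2579193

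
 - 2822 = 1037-3859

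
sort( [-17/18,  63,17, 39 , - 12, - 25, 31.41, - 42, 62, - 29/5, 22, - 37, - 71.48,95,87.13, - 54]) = [ - 71.48, - 54, - 42, - 37,-25, - 12, - 29/5, - 17/18,17, 22 , 31.41, 39,  62,63,87.13, 95 ]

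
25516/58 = 439+27/29 = 439.93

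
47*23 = 1081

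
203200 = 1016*200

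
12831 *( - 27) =-346437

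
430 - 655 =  - 225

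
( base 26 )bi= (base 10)304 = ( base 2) 100110000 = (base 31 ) 9P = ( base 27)B7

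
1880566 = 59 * 31874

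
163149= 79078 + 84071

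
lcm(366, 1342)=4026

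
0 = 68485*0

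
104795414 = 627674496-522879082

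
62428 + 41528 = 103956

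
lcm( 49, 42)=294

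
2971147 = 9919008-6947861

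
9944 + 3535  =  13479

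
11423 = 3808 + 7615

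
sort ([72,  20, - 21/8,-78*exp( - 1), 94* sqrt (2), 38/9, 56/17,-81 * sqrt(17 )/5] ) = [ - 81*sqrt(17)/5, - 78 * exp( - 1 ), - 21/8,56/17 , 38/9,20,  72, 94*sqrt(2) ] 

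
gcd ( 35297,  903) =1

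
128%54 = 20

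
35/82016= 35/82016 = 0.00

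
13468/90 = 6734/45 = 149.64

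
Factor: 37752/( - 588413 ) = - 2^3 * 3^1*7^(- 1)*11^2* 13^1*84059^( -1)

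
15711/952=16+ 479/952 = 16.50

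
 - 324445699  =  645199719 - 969645418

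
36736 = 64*574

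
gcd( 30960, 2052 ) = 36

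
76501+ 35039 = 111540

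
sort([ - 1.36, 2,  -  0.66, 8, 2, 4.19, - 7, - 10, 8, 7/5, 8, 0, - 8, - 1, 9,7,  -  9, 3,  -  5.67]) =[ - 10, - 9 ,-8, -7,  -  5.67, - 1.36, - 1, - 0.66,0,7/5, 2, 2, 3,  4.19,7,8,8,8, 9]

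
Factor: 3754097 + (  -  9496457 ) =- 2^3*3^3*5^1*13^1*409^1 = - 5742360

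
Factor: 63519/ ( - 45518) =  - 2^( - 1 )*3^1 *11^(  -  1)* 31^1*683^1  *2069^(  -  1 ) 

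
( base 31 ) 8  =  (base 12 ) 8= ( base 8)10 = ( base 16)8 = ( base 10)8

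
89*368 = 32752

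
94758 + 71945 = 166703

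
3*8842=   26526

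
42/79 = 42/79 = 0.53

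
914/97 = 9 + 41/97= 9.42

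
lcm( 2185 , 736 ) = 69920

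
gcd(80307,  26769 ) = 26769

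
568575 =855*665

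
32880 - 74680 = -41800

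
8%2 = 0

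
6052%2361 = 1330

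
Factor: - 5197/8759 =- 19^ ( - 1)*461^( - 1 ) * 5197^1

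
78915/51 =1547 + 6/17 = 1547.35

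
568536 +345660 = 914196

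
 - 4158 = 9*( - 462) 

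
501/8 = 501/8= 62.62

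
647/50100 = 647/50100 = 0.01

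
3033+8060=11093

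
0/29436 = 0 = 0.00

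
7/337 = 7/337 = 0.02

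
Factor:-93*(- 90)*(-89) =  - 2^1*3^3 * 5^1 * 31^1*89^1 =- 744930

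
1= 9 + -8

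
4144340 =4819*860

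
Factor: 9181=9181^1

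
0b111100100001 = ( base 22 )801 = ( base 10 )3873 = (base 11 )2A01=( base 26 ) 5ip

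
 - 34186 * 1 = - 34186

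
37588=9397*4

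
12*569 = 6828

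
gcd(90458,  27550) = 2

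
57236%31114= 26122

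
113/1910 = 113/1910 = 0.06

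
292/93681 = 292/93681 = 0.00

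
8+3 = 11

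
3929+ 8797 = 12726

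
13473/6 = 4491/2 = 2245.50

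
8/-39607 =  - 1 + 39599/39607 = -  0.00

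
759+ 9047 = 9806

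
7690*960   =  7382400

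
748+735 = 1483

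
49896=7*7128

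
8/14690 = 4/7345 = 0.00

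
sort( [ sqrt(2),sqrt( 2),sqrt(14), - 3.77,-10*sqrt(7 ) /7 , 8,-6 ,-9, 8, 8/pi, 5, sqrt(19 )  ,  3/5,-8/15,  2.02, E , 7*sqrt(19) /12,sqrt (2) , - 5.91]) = [-9, - 6, - 5.91, - 10*sqrt(7 ) /7, -3.77, - 8/15,3/5,sqrt(2),sqrt(2 ),sqrt( 2 ),2.02,7*sqrt(19 ) /12, 8/pi,E , sqrt(14), sqrt(  19 ), 5,8, 8]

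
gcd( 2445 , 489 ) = 489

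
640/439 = 640/439 = 1.46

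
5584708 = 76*73483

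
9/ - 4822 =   -  1  +  4813/4822 = - 0.00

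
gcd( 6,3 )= 3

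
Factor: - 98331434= - 2^1*  17^1*751^1*3851^1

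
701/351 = 1 + 350/351 = 2.00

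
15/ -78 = - 1 + 21/26 = - 0.19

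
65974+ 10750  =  76724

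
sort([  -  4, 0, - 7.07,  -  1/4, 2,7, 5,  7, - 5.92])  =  [  -  7.07,  -  5.92,-4, - 1/4,0, 2, 5,7, 7 ]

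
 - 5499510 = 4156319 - 9655829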